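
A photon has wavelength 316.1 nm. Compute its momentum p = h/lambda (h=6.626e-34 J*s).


p = h / lambda
= 6.626e-34 / (316.1e-9)
= 6.626e-34 / 3.1610e-07
= 2.0962e-27 kg*m/s

2.0962e-27


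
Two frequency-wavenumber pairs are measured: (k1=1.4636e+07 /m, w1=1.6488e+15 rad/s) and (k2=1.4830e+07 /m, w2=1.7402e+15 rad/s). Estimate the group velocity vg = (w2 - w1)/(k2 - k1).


vg = (w2 - w1) / (k2 - k1)
= (1.7402e+15 - 1.6488e+15) / (1.4830e+07 - 1.4636e+07)
= 9.1400e+13 / 1.9400e+05
= 4.7113e+08 m/s

4.7113e+08


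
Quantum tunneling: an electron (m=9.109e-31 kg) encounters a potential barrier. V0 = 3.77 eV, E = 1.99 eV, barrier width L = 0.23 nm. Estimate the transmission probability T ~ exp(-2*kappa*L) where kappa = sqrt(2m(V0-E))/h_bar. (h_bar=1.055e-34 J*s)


V0 - E = 1.78 eV = 2.8516e-19 J
kappa = sqrt(2 * m * (V0-E)) / h_bar
= sqrt(2 * 9.109e-31 * 2.8516e-19) / 1.055e-34
= 6.8319e+09 /m
2*kappa*L = 2 * 6.8319e+09 * 0.23e-9
= 3.1427
T = exp(-3.1427) = 4.316795e-02

4.316795e-02


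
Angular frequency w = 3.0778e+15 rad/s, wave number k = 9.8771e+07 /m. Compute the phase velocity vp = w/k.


vp = w / k
= 3.0778e+15 / 9.8771e+07
= 3.1161e+07 m/s

3.1161e+07


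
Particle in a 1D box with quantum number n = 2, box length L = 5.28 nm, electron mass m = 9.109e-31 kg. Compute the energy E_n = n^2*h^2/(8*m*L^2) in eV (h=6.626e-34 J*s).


E = n^2 * h^2 / (8 * m * L^2)
= 2^2 * (6.626e-34)^2 / (8 * 9.109e-31 * (5.28e-9)^2)
= 4 * 4.3904e-67 / (8 * 9.109e-31 * 2.7878e-17)
= 8.6444e-21 J
= 0.054 eV

0.054


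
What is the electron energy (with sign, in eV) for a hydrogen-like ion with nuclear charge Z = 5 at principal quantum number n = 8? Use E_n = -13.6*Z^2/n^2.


E_n = -13.6 * Z^2 / n^2
= -13.6 * 5^2 / 8^2
= -13.6 * 25 / 64
= -5.3125 eV

-5.3125


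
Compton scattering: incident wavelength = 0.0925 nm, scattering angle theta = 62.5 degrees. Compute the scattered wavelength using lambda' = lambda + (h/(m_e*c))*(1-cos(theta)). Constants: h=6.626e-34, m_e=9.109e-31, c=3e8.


Compton wavelength: h/(m_e*c) = 2.4247e-12 m
d_lambda = 2.4247e-12 * (1 - cos(62.5 deg))
= 2.4247e-12 * 0.538251
= 1.3051e-12 m = 0.001305 nm
lambda' = 0.0925 + 0.001305
= 0.093805 nm

0.093805


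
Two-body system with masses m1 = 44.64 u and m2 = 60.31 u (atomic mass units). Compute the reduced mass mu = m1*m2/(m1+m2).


mu = m1 * m2 / (m1 + m2)
= 44.64 * 60.31 / (44.64 + 60.31)
= 2692.2384 / 104.95
= 25.6526 u

25.6526


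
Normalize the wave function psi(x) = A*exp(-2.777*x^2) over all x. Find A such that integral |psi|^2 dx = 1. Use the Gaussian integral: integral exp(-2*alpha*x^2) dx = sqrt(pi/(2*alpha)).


integral |psi|^2 dx = A^2 * sqrt(pi/(2*alpha)) = 1
A^2 = sqrt(2*alpha/pi)
= sqrt(2 * 2.777 / pi)
= 1.329621
A = sqrt(1.329621)
= 1.1531

1.1531


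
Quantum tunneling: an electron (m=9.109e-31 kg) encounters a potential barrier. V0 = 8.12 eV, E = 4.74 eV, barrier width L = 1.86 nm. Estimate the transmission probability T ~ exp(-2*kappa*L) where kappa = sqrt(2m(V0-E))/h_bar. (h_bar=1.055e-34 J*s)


V0 - E = 3.38 eV = 5.4148e-19 J
kappa = sqrt(2 * m * (V0-E)) / h_bar
= sqrt(2 * 9.109e-31 * 5.4148e-19) / 1.055e-34
= 9.4143e+09 /m
2*kappa*L = 2 * 9.4143e+09 * 1.86e-9
= 35.0212
T = exp(-35.0212) = 6.173148e-16

6.173148e-16


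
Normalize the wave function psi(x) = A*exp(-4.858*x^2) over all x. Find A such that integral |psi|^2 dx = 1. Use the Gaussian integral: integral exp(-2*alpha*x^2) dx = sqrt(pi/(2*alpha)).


integral |psi|^2 dx = A^2 * sqrt(pi/(2*alpha)) = 1
A^2 = sqrt(2*alpha/pi)
= sqrt(2 * 4.858 / pi)
= 1.758607
A = sqrt(1.758607)
= 1.3261

1.3261


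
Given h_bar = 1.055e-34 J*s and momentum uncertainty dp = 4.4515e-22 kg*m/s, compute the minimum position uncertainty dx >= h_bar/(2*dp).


dx = h_bar / (2 * dp)
= 1.055e-34 / (2 * 4.4515e-22)
= 1.055e-34 / 8.9030e-22
= 1.1850e-13 m

1.1850e-13


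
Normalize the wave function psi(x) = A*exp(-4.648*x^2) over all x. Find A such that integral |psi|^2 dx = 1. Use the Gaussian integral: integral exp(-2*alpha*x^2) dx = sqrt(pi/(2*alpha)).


integral |psi|^2 dx = A^2 * sqrt(pi/(2*alpha)) = 1
A^2 = sqrt(2*alpha/pi)
= sqrt(2 * 4.648 / pi)
= 1.720177
A = sqrt(1.720177)
= 1.3116

1.3116


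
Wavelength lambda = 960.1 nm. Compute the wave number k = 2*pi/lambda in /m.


k = 2 * pi / lambda
= 6.2832 / (960.1e-9)
= 6.2832 / 9.6010e-07
= 6.5443e+06 /m

6.5443e+06


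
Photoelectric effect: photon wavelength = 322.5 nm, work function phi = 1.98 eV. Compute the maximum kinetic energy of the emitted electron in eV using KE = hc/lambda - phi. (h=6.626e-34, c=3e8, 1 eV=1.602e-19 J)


E_photon = hc / lambda
= (6.626e-34)(3e8) / (322.5e-9)
= 6.1637e-19 J
= 3.8475 eV
KE = E_photon - phi
= 3.8475 - 1.98
= 1.8675 eV

1.8675


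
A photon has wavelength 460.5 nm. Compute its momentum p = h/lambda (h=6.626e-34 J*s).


p = h / lambda
= 6.626e-34 / (460.5e-9)
= 6.626e-34 / 4.6050e-07
= 1.4389e-27 kg*m/s

1.4389e-27


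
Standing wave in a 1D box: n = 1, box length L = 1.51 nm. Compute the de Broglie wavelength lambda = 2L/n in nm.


lambda = 2L / n
= 2 * 1.51 / 1
= 3.02 / 1
= 3.02 nm

3.02


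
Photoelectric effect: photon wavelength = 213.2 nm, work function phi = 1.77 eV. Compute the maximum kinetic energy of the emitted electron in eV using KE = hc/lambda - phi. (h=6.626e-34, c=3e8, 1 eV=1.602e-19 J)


E_photon = hc / lambda
= (6.626e-34)(3e8) / (213.2e-9)
= 9.3236e-19 J
= 5.82 eV
KE = E_photon - phi
= 5.82 - 1.77
= 4.05 eV

4.05


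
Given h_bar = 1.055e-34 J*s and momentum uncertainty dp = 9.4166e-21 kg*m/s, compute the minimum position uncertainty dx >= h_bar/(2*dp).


dx = h_bar / (2 * dp)
= 1.055e-34 / (2 * 9.4166e-21)
= 1.055e-34 / 1.8833e-20
= 5.6018e-15 m

5.6018e-15


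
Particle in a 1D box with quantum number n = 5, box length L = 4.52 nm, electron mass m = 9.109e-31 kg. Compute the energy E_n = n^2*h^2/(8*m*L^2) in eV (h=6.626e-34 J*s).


E = n^2 * h^2 / (8 * m * L^2)
= 5^2 * (6.626e-34)^2 / (8 * 9.109e-31 * (4.52e-9)^2)
= 25 * 4.3904e-67 / (8 * 9.109e-31 * 2.0430e-17)
= 7.3723e-20 J
= 0.4602 eV

0.4602


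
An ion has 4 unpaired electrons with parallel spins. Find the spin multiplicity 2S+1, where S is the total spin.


Total spin S = N * (1/2) = 4 * 0.5 = 2.0
Spin multiplicity = 2S + 1
= 2 * 2.0 + 1
= 5

5


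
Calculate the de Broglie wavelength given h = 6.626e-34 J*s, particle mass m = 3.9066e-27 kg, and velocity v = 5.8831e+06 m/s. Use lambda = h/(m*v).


lambda = h / (m * v)
= 6.626e-34 / (3.9066e-27 * 5.8831e+06)
= 6.626e-34 / 2.2983e-20
= 2.8830e-14 m

2.8830e-14


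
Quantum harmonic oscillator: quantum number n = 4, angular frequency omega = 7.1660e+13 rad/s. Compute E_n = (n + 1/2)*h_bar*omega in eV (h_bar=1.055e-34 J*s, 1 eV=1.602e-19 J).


E = (n + 1/2) * h_bar * omega
= (4 + 0.5) * 1.055e-34 * 7.1660e+13
= 4.5 * 7.5601e-21
= 3.4021e-20 J
= 0.2124 eV

0.2124


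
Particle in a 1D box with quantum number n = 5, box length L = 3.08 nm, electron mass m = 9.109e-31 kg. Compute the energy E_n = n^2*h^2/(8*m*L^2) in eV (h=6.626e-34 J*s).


E = n^2 * h^2 / (8 * m * L^2)
= 5^2 * (6.626e-34)^2 / (8 * 9.109e-31 * (3.08e-9)^2)
= 25 * 4.3904e-67 / (8 * 9.109e-31 * 9.4864e-18)
= 1.5877e-19 J
= 0.9911 eV

0.9911


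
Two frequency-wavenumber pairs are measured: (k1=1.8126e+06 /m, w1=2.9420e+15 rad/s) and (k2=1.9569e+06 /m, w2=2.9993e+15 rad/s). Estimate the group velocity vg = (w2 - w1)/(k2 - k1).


vg = (w2 - w1) / (k2 - k1)
= (2.9993e+15 - 2.9420e+15) / (1.9569e+06 - 1.8126e+06)
= 5.7300e+13 / 1.4430e+05
= 3.9709e+08 m/s

3.9709e+08


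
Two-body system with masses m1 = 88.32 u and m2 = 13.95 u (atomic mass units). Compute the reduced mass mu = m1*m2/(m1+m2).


mu = m1 * m2 / (m1 + m2)
= 88.32 * 13.95 / (88.32 + 13.95)
= 1232.064 / 102.27
= 12.0472 u

12.0472


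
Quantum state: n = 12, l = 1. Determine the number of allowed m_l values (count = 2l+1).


m_l ranges from -l to +l in integer steps
So m_l goes from -1 to +1
Count = 2l + 1 = 2*1 + 1
= 3

3


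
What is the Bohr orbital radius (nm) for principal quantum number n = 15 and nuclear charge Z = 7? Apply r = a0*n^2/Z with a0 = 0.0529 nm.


r = a0 * n^2 / Z
= 0.0529 * 15^2 / 7
= 0.0529 * 225 / 7
= 1.7004 nm

1.7004


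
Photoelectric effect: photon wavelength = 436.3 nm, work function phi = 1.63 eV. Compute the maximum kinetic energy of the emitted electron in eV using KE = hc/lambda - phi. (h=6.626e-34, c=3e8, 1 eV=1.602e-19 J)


E_photon = hc / lambda
= (6.626e-34)(3e8) / (436.3e-9)
= 4.5560e-19 J
= 2.844 eV
KE = E_photon - phi
= 2.844 - 1.63
= 1.214 eV

1.214


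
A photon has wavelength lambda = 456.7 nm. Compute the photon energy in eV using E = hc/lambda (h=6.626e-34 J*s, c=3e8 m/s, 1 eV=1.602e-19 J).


E = hc / lambda
= (6.626e-34)(3e8) / (456.7e-9)
= 1.9878e-25 / 4.5670e-07
= 4.3525e-19 J
Converting to eV: 4.3525e-19 / 1.602e-19
= 2.7169 eV

2.7169


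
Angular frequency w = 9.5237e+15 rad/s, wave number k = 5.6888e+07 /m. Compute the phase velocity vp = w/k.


vp = w / k
= 9.5237e+15 / 5.6888e+07
= 1.6741e+08 m/s

1.6741e+08


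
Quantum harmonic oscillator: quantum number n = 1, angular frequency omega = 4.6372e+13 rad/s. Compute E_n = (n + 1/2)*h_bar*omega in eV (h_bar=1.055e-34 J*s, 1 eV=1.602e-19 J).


E = (n + 1/2) * h_bar * omega
= (1 + 0.5) * 1.055e-34 * 4.6372e+13
= 1.5 * 4.8922e-21
= 7.3384e-21 J
= 0.0458 eV

0.0458


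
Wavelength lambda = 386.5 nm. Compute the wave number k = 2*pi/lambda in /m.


k = 2 * pi / lambda
= 6.2832 / (386.5e-9)
= 6.2832 / 3.8650e-07
= 1.6257e+07 /m

1.6257e+07


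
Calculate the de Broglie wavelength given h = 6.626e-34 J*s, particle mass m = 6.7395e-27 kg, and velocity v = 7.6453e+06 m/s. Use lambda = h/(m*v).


lambda = h / (m * v)
= 6.626e-34 / (6.7395e-27 * 7.6453e+06)
= 6.626e-34 / 5.1525e-20
= 1.2860e-14 m

1.2860e-14


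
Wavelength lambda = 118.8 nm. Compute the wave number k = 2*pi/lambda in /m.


k = 2 * pi / lambda
= 6.2832 / (118.8e-9)
= 6.2832 / 1.1880e-07
= 5.2889e+07 /m

5.2889e+07


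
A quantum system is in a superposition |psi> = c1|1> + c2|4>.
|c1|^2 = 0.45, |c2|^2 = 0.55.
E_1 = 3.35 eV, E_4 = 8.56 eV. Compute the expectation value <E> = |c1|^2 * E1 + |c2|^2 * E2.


<E> = |c1|^2 * E1 + |c2|^2 * E2
= 0.45 * 3.35 + 0.55 * 8.56
= 1.5075 + 4.708
= 6.2155 eV

6.2155


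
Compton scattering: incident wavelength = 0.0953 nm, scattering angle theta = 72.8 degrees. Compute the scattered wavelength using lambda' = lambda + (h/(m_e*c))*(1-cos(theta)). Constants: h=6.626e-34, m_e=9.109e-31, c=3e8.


Compton wavelength: h/(m_e*c) = 2.4247e-12 m
d_lambda = 2.4247e-12 * (1 - cos(72.8 deg))
= 2.4247e-12 * 0.704292
= 1.7077e-12 m = 0.001708 nm
lambda' = 0.0953 + 0.001708
= 0.097008 nm

0.097008


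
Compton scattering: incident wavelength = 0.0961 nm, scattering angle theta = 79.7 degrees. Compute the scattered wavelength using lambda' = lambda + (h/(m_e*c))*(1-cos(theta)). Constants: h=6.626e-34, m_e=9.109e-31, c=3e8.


Compton wavelength: h/(m_e*c) = 2.4247e-12 m
d_lambda = 2.4247e-12 * (1 - cos(79.7 deg))
= 2.4247e-12 * 0.821198
= 1.9912e-12 m = 0.001991 nm
lambda' = 0.0961 + 0.001991
= 0.098091 nm

0.098091


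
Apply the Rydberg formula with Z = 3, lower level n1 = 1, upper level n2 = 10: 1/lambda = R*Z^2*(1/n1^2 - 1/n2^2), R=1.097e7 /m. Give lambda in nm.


1/lambda = R * Z^2 * (1/n1^2 - 1/n2^2)
= 1.097e7 * 3^2 * (1/1^2 - 1/10^2)
= 1.097e7 * 9 * (1.0 - 0.01)
= 9.7743e+07 /m
lambda = 1 / 9.7743e+07
= 10.2309 nm

10.2309


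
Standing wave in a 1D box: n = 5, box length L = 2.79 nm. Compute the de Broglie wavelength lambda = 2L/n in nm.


lambda = 2L / n
= 2 * 2.79 / 5
= 5.58 / 5
= 1.116 nm

1.116


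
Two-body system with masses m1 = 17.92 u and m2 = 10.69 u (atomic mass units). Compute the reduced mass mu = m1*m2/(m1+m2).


mu = m1 * m2 / (m1 + m2)
= 17.92 * 10.69 / (17.92 + 10.69)
= 191.5648 / 28.61
= 6.6957 u

6.6957


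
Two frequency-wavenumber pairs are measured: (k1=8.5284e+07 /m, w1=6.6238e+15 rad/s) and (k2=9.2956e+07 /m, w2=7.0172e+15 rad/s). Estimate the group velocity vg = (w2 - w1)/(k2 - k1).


vg = (w2 - w1) / (k2 - k1)
= (7.0172e+15 - 6.6238e+15) / (9.2956e+07 - 8.5284e+07)
= 3.9340e+14 / 7.6720e+06
= 5.1277e+07 m/s

5.1277e+07


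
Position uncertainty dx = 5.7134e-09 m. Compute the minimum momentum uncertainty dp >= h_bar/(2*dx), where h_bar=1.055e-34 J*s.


dp = h_bar / (2 * dx)
= 1.055e-34 / (2 * 5.7134e-09)
= 1.055e-34 / 1.1427e-08
= 9.2327e-27 kg*m/s

9.2327e-27


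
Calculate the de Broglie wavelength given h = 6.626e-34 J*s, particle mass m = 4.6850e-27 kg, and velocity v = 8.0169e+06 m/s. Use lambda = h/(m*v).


lambda = h / (m * v)
= 6.626e-34 / (4.6850e-27 * 8.0169e+06)
= 6.626e-34 / 3.7559e-20
= 1.7641e-14 m

1.7641e-14


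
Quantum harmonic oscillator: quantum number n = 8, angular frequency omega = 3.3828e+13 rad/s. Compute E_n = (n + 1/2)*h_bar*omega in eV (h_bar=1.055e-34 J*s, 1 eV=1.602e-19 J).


E = (n + 1/2) * h_bar * omega
= (8 + 0.5) * 1.055e-34 * 3.3828e+13
= 8.5 * 3.5689e-21
= 3.0335e-20 J
= 0.1894 eV

0.1894


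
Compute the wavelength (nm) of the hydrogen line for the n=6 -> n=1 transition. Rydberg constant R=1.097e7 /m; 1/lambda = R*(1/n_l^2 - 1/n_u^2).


1/lambda = R * (1/n_l^2 - 1/n_u^2)
= 1.097e7 * (1/1^2 - 1/6^2)
= 1.097e7 * (1.0 - 0.027778)
= 1.097e7 * 0.972222
= 1.0665e+07 /m
lambda = 1 / 1.0665e+07 = 93.7622 nm

93.7622


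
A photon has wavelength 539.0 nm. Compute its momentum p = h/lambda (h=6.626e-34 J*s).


p = h / lambda
= 6.626e-34 / (539.0e-9)
= 6.626e-34 / 5.3900e-07
= 1.2293e-27 kg*m/s

1.2293e-27


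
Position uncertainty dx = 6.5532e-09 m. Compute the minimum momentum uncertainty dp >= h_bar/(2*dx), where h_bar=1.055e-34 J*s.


dp = h_bar / (2 * dx)
= 1.055e-34 / (2 * 6.5532e-09)
= 1.055e-34 / 1.3106e-08
= 8.0495e-27 kg*m/s

8.0495e-27


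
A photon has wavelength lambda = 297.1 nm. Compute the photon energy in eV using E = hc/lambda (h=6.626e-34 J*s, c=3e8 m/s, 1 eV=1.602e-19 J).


E = hc / lambda
= (6.626e-34)(3e8) / (297.1e-9)
= 1.9878e-25 / 2.9710e-07
= 6.6907e-19 J
Converting to eV: 6.6907e-19 / 1.602e-19
= 4.1765 eV

4.1765


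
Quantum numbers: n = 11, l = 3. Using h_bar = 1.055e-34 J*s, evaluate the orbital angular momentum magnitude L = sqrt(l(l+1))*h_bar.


L = sqrt(l*(l+1)) * h_bar
= sqrt(3 * 4) * 1.055e-34
= sqrt(12) * 1.055e-34
= 3.4641 * 1.055e-34
= 3.6546e-34 J*s

3.6546e-34


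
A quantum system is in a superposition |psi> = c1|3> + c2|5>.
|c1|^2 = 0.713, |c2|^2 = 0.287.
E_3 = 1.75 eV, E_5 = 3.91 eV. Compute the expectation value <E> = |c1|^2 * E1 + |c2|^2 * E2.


<E> = |c1|^2 * E1 + |c2|^2 * E2
= 0.713 * 1.75 + 0.287 * 3.91
= 1.2477 + 1.1222
= 2.3699 eV

2.3699


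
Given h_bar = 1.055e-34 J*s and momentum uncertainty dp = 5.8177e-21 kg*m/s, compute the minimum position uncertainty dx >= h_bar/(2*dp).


dx = h_bar / (2 * dp)
= 1.055e-34 / (2 * 5.8177e-21)
= 1.055e-34 / 1.1635e-20
= 9.0672e-15 m

9.0672e-15


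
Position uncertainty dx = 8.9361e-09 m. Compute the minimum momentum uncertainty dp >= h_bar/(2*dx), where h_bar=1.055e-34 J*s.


dp = h_bar / (2 * dx)
= 1.055e-34 / (2 * 8.9361e-09)
= 1.055e-34 / 1.7872e-08
= 5.9030e-27 kg*m/s

5.9030e-27


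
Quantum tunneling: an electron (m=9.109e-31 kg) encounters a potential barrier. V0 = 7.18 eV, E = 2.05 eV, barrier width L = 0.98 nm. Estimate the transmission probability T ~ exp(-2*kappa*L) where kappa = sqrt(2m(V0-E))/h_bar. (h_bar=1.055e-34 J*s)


V0 - E = 5.13 eV = 8.2183e-19 J
kappa = sqrt(2 * m * (V0-E)) / h_bar
= sqrt(2 * 9.109e-31 * 8.2183e-19) / 1.055e-34
= 1.1598e+10 /m
2*kappa*L = 2 * 1.1598e+10 * 0.98e-9
= 22.7323
T = exp(-22.7323) = 1.341145e-10

1.341145e-10


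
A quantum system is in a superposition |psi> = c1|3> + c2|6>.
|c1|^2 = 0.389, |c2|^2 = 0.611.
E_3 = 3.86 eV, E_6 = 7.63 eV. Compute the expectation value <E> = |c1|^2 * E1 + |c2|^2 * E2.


<E> = |c1|^2 * E1 + |c2|^2 * E2
= 0.389 * 3.86 + 0.611 * 7.63
= 1.5015 + 4.6619
= 6.1635 eV

6.1635


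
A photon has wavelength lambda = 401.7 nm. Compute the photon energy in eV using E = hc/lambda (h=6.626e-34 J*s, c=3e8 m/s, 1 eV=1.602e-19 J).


E = hc / lambda
= (6.626e-34)(3e8) / (401.7e-9)
= 1.9878e-25 / 4.0170e-07
= 4.9485e-19 J
Converting to eV: 4.9485e-19 / 1.602e-19
= 3.0889 eV

3.0889


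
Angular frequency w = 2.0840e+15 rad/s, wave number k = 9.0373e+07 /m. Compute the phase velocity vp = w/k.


vp = w / k
= 2.0840e+15 / 9.0373e+07
= 2.3060e+07 m/s

2.3060e+07


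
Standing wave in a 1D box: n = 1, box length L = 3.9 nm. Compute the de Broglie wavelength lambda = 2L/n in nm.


lambda = 2L / n
= 2 * 3.9 / 1
= 7.8 / 1
= 7.8 nm

7.8


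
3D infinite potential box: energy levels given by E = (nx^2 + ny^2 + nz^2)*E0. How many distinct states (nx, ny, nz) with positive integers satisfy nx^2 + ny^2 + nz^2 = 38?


Enumerate all (nx, ny, nz) with nx^2 + ny^2 + nz^2 = 38:
(1,1,6)
(1,6,1)
(2,3,5)
(2,5,3)
(3,2,5)
(3,5,2)
(5,2,3)
(5,3,2)
(6,1,1)
Total degeneracy = 9

9


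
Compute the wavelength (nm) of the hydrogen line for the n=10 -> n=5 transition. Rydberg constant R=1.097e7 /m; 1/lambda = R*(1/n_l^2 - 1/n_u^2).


1/lambda = R * (1/n_l^2 - 1/n_u^2)
= 1.097e7 * (1/5^2 - 1/10^2)
= 1.097e7 * (0.04 - 0.01)
= 1.097e7 * 0.03
= 3.2910e+05 /m
lambda = 1 / 3.2910e+05 = 3038.5901 nm

3038.5901


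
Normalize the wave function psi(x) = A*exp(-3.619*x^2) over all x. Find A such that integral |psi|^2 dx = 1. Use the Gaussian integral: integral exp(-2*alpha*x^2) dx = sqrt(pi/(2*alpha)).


integral |psi|^2 dx = A^2 * sqrt(pi/(2*alpha)) = 1
A^2 = sqrt(2*alpha/pi)
= sqrt(2 * 3.619 / pi)
= 1.517869
A = sqrt(1.517869)
= 1.232

1.232


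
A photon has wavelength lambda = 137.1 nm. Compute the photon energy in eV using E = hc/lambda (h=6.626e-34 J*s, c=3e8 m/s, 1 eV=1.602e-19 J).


E = hc / lambda
= (6.626e-34)(3e8) / (137.1e-9)
= 1.9878e-25 / 1.3710e-07
= 1.4499e-18 J
Converting to eV: 1.4499e-18 / 1.602e-19
= 9.0505 eV

9.0505


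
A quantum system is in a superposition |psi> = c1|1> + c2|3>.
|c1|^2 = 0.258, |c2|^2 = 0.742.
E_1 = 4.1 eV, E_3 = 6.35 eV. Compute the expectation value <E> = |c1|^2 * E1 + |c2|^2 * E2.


<E> = |c1|^2 * E1 + |c2|^2 * E2
= 0.258 * 4.1 + 0.742 * 6.35
= 1.0578 + 4.7117
= 5.7695 eV

5.7695


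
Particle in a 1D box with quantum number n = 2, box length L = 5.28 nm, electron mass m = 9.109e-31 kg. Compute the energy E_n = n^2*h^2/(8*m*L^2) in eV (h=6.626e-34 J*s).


E = n^2 * h^2 / (8 * m * L^2)
= 2^2 * (6.626e-34)^2 / (8 * 9.109e-31 * (5.28e-9)^2)
= 4 * 4.3904e-67 / (8 * 9.109e-31 * 2.7878e-17)
= 8.6444e-21 J
= 0.054 eV

0.054


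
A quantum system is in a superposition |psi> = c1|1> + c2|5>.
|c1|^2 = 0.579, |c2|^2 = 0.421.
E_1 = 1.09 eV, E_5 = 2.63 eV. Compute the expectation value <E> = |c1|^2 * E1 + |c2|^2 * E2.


<E> = |c1|^2 * E1 + |c2|^2 * E2
= 0.579 * 1.09 + 0.421 * 2.63
= 0.6311 + 1.1072
= 1.7383 eV

1.7383


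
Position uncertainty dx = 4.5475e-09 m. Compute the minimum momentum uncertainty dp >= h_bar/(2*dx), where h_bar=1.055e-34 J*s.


dp = h_bar / (2 * dx)
= 1.055e-34 / (2 * 4.5475e-09)
= 1.055e-34 / 9.0950e-09
= 1.1600e-26 kg*m/s

1.1600e-26


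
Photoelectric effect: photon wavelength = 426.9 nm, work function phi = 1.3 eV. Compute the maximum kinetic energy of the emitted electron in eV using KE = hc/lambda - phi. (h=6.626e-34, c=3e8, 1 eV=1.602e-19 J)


E_photon = hc / lambda
= (6.626e-34)(3e8) / (426.9e-9)
= 4.6564e-19 J
= 2.9066 eV
KE = E_photon - phi
= 2.9066 - 1.3
= 1.6066 eV

1.6066


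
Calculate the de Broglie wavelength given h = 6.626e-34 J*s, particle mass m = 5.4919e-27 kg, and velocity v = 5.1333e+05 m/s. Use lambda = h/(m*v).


lambda = h / (m * v)
= 6.626e-34 / (5.4919e-27 * 5.1333e+05)
= 6.626e-34 / 2.8192e-21
= 2.3503e-13 m

2.3503e-13


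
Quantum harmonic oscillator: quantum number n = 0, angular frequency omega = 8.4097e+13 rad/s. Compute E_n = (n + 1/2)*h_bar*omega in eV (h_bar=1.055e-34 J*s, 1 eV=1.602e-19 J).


E = (n + 1/2) * h_bar * omega
= (0 + 0.5) * 1.055e-34 * 8.4097e+13
= 0.5 * 8.8722e-21
= 4.4361e-21 J
= 0.0277 eV

0.0277


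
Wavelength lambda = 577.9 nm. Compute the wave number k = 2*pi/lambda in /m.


k = 2 * pi / lambda
= 6.2832 / (577.9e-9)
= 6.2832 / 5.7790e-07
= 1.0872e+07 /m

1.0872e+07


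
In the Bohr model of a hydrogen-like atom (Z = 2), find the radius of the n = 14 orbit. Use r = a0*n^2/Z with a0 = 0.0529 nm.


r = a0 * n^2 / Z
= 0.0529 * 14^2 / 2
= 0.0529 * 196 / 2
= 5.1842 nm

5.1842


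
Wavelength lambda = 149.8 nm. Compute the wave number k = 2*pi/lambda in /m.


k = 2 * pi / lambda
= 6.2832 / (149.8e-9)
= 6.2832 / 1.4980e-07
= 4.1944e+07 /m

4.1944e+07


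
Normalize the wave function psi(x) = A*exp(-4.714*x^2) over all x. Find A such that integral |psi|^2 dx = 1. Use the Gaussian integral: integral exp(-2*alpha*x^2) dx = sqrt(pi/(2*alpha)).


integral |psi|^2 dx = A^2 * sqrt(pi/(2*alpha)) = 1
A^2 = sqrt(2*alpha/pi)
= sqrt(2 * 4.714 / pi)
= 1.732347
A = sqrt(1.732347)
= 1.3162

1.3162


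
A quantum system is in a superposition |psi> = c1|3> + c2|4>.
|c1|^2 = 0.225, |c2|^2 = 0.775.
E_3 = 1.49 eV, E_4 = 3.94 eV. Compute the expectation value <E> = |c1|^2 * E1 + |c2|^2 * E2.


<E> = |c1|^2 * E1 + |c2|^2 * E2
= 0.225 * 1.49 + 0.775 * 3.94
= 0.3352 + 3.0535
= 3.3887 eV

3.3887


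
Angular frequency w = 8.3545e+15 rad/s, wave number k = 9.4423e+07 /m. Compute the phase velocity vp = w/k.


vp = w / k
= 8.3545e+15 / 9.4423e+07
= 8.8480e+07 m/s

8.8480e+07


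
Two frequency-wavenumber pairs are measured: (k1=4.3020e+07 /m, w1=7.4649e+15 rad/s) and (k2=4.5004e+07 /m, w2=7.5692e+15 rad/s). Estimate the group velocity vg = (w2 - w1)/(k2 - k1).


vg = (w2 - w1) / (k2 - k1)
= (7.5692e+15 - 7.4649e+15) / (4.5004e+07 - 4.3020e+07)
= 1.0430e+14 / 1.9840e+06
= 5.2571e+07 m/s

5.2571e+07


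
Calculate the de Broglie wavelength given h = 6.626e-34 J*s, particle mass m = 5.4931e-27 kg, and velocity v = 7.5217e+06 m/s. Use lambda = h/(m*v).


lambda = h / (m * v)
= 6.626e-34 / (5.4931e-27 * 7.5217e+06)
= 6.626e-34 / 4.1317e-20
= 1.6037e-14 m

1.6037e-14


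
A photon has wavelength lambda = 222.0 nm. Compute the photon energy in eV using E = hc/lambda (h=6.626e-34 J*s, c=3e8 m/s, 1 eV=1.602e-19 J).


E = hc / lambda
= (6.626e-34)(3e8) / (222.0e-9)
= 1.9878e-25 / 2.2200e-07
= 8.9541e-19 J
Converting to eV: 8.9541e-19 / 1.602e-19
= 5.5893 eV

5.5893


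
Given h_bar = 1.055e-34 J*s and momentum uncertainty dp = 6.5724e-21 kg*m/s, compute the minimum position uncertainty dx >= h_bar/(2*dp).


dx = h_bar / (2 * dp)
= 1.055e-34 / (2 * 6.5724e-21)
= 1.055e-34 / 1.3145e-20
= 8.0260e-15 m

8.0260e-15


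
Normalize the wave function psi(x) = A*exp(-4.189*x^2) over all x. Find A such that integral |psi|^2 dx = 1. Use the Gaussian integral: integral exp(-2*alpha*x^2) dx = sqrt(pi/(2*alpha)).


integral |psi|^2 dx = A^2 * sqrt(pi/(2*alpha)) = 1
A^2 = sqrt(2*alpha/pi)
= sqrt(2 * 4.189 / pi)
= 1.633034
A = sqrt(1.633034)
= 1.2779

1.2779


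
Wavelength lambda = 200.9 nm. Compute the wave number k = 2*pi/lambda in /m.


k = 2 * pi / lambda
= 6.2832 / (200.9e-9)
= 6.2832 / 2.0090e-07
= 3.1275e+07 /m

3.1275e+07


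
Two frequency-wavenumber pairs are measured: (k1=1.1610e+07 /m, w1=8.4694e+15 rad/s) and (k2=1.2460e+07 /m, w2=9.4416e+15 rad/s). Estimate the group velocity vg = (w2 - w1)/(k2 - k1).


vg = (w2 - w1) / (k2 - k1)
= (9.4416e+15 - 8.4694e+15) / (1.2460e+07 - 1.1610e+07)
= 9.7220e+14 / 8.5000e+05
= 1.1438e+09 m/s

1.1438e+09


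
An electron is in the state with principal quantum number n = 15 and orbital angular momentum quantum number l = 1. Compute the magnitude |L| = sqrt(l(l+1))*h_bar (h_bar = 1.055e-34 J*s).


L = sqrt(l*(l+1)) * h_bar
= sqrt(1 * 2) * 1.055e-34
= sqrt(2) * 1.055e-34
= 1.4142 * 1.055e-34
= 1.4920e-34 J*s

1.4920e-34


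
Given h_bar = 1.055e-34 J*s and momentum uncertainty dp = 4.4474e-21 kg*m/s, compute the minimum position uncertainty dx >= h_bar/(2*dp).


dx = h_bar / (2 * dp)
= 1.055e-34 / (2 * 4.4474e-21)
= 1.055e-34 / 8.8948e-21
= 1.1861e-14 m

1.1861e-14


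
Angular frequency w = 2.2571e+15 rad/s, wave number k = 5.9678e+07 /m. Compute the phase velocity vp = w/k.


vp = w / k
= 2.2571e+15 / 5.9678e+07
= 3.7821e+07 m/s

3.7821e+07


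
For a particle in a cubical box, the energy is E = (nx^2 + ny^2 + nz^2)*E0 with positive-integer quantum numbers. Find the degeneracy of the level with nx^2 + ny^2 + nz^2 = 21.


Enumerate all (nx, ny, nz) with nx^2 + ny^2 + nz^2 = 21:
(1,2,4)
(1,4,2)
(2,1,4)
(2,4,1)
(4,1,2)
(4,2,1)
Total degeneracy = 6

6


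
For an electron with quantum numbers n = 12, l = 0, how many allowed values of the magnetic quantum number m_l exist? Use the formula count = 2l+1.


m_l ranges from -l to +l in integer steps
So m_l goes from -0 to +0
Count = 2l + 1 = 2*0 + 1
= 1

1


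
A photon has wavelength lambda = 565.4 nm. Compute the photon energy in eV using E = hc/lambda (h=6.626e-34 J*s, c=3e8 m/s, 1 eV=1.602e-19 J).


E = hc / lambda
= (6.626e-34)(3e8) / (565.4e-9)
= 1.9878e-25 / 5.6540e-07
= 3.5157e-19 J
Converting to eV: 3.5157e-19 / 1.602e-19
= 2.1946 eV

2.1946


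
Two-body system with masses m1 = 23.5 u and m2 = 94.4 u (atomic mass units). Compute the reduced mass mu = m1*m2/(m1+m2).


mu = m1 * m2 / (m1 + m2)
= 23.5 * 94.4 / (23.5 + 94.4)
= 2218.4 / 117.9
= 18.8159 u

18.8159


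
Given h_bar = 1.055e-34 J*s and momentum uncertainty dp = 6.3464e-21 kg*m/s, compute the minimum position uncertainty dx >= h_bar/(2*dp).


dx = h_bar / (2 * dp)
= 1.055e-34 / (2 * 6.3464e-21)
= 1.055e-34 / 1.2693e-20
= 8.3118e-15 m

8.3118e-15


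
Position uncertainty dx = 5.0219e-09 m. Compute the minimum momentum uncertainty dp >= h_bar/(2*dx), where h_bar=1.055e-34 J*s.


dp = h_bar / (2 * dx)
= 1.055e-34 / (2 * 5.0219e-09)
= 1.055e-34 / 1.0044e-08
= 1.0504e-26 kg*m/s

1.0504e-26


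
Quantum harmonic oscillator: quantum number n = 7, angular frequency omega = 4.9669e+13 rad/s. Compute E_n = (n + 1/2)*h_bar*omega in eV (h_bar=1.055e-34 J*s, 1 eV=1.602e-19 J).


E = (n + 1/2) * h_bar * omega
= (7 + 0.5) * 1.055e-34 * 4.9669e+13
= 7.5 * 5.2401e-21
= 3.9301e-20 J
= 0.2453 eV

0.2453


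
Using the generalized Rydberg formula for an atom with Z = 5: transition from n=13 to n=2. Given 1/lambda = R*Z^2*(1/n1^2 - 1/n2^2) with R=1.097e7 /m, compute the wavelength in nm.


1/lambda = R * Z^2 * (1/n1^2 - 1/n2^2)
= 1.097e7 * 5^2 * (1/2^2 - 1/13^2)
= 1.097e7 * 25 * (0.25 - 0.005917)
= 6.6940e+07 /m
lambda = 1 / 6.6940e+07
= 14.9388 nm

14.9388


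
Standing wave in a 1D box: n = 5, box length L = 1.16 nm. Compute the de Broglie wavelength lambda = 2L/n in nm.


lambda = 2L / n
= 2 * 1.16 / 5
= 2.32 / 5
= 0.464 nm

0.464


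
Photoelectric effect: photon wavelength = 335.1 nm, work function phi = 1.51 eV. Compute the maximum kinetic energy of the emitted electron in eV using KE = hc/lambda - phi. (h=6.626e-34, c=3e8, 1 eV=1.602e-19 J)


E_photon = hc / lambda
= (6.626e-34)(3e8) / (335.1e-9)
= 5.9320e-19 J
= 3.7028 eV
KE = E_photon - phi
= 3.7028 - 1.51
= 2.1928 eV

2.1928


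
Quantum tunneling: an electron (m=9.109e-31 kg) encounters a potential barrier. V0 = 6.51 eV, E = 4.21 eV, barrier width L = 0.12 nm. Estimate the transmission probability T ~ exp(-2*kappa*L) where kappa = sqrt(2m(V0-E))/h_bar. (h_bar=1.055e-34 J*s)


V0 - E = 2.3 eV = 3.6846e-19 J
kappa = sqrt(2 * m * (V0-E)) / h_bar
= sqrt(2 * 9.109e-31 * 3.6846e-19) / 1.055e-34
= 7.7659e+09 /m
2*kappa*L = 2 * 7.7659e+09 * 0.12e-9
= 1.8638
T = exp(-1.8638) = 1.550789e-01

1.550789e-01


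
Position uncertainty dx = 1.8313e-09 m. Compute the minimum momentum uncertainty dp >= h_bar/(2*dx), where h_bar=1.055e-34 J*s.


dp = h_bar / (2 * dx)
= 1.055e-34 / (2 * 1.8313e-09)
= 1.055e-34 / 3.6626e-09
= 2.8805e-26 kg*m/s

2.8805e-26


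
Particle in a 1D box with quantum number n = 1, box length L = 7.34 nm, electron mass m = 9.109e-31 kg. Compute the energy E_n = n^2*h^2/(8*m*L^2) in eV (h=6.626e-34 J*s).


E = n^2 * h^2 / (8 * m * L^2)
= 1^2 * (6.626e-34)^2 / (8 * 9.109e-31 * (7.34e-9)^2)
= 1 * 4.3904e-67 / (8 * 9.109e-31 * 5.3876e-17)
= 1.1183e-21 J
= 0.007 eV

0.007


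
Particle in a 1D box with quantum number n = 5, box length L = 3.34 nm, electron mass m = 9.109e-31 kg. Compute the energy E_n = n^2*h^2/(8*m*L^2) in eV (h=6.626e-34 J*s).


E = n^2 * h^2 / (8 * m * L^2)
= 5^2 * (6.626e-34)^2 / (8 * 9.109e-31 * (3.34e-9)^2)
= 25 * 4.3904e-67 / (8 * 9.109e-31 * 1.1156e-17)
= 1.3502e-19 J
= 0.8428 eV

0.8428


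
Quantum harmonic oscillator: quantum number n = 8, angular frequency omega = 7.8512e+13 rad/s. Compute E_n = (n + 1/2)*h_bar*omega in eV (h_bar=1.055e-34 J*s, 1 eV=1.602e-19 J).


E = (n + 1/2) * h_bar * omega
= (8 + 0.5) * 1.055e-34 * 7.8512e+13
= 8.5 * 8.2830e-21
= 7.0406e-20 J
= 0.4395 eV

0.4395


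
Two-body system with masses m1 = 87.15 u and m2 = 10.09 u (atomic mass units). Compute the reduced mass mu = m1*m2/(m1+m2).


mu = m1 * m2 / (m1 + m2)
= 87.15 * 10.09 / (87.15 + 10.09)
= 879.3435 / 97.24
= 9.043 u

9.043


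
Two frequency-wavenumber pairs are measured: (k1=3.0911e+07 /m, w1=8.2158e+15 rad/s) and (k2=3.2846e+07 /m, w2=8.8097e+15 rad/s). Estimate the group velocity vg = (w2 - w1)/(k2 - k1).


vg = (w2 - w1) / (k2 - k1)
= (8.8097e+15 - 8.2158e+15) / (3.2846e+07 - 3.0911e+07)
= 5.9390e+14 / 1.9350e+06
= 3.0693e+08 m/s

3.0693e+08


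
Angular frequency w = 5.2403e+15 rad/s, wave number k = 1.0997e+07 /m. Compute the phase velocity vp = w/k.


vp = w / k
= 5.2403e+15 / 1.0997e+07
= 4.7652e+08 m/s

4.7652e+08


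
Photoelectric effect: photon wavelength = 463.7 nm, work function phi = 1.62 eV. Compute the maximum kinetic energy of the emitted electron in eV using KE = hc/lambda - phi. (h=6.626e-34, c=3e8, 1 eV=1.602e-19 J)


E_photon = hc / lambda
= (6.626e-34)(3e8) / (463.7e-9)
= 4.2868e-19 J
= 2.6759 eV
KE = E_photon - phi
= 2.6759 - 1.62
= 1.0559 eV

1.0559


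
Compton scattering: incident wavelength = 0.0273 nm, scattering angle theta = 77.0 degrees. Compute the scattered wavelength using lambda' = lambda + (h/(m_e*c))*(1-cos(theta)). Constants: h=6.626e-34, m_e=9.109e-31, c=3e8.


Compton wavelength: h/(m_e*c) = 2.4247e-12 m
d_lambda = 2.4247e-12 * (1 - cos(77.0 deg))
= 2.4247e-12 * 0.775049
= 1.8793e-12 m = 0.001879 nm
lambda' = 0.0273 + 0.001879
= 0.029179 nm

0.029179


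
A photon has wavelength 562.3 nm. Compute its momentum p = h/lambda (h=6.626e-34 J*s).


p = h / lambda
= 6.626e-34 / (562.3e-9)
= 6.626e-34 / 5.6230e-07
= 1.1784e-27 kg*m/s

1.1784e-27


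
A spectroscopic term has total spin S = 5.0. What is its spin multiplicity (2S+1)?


Spin multiplicity = 2S + 1
= 2 * 5.0 + 1
= 10.0 + 1
= 11

11


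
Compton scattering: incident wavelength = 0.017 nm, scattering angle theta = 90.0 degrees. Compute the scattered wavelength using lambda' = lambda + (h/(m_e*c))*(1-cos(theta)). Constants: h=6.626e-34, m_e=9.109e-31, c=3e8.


Compton wavelength: h/(m_e*c) = 2.4247e-12 m
d_lambda = 2.4247e-12 * (1 - cos(90.0 deg))
= 2.4247e-12 * 1.0
= 2.4247e-12 m = 0.002425 nm
lambda' = 0.017 + 0.002425
= 0.019425 nm

0.019425


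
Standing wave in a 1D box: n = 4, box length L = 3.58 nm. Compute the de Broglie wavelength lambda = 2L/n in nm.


lambda = 2L / n
= 2 * 3.58 / 4
= 7.16 / 4
= 1.79 nm

1.79


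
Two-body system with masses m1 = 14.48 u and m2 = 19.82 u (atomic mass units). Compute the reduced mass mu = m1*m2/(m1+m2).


mu = m1 * m2 / (m1 + m2)
= 14.48 * 19.82 / (14.48 + 19.82)
= 286.9936 / 34.3
= 8.3672 u

8.3672


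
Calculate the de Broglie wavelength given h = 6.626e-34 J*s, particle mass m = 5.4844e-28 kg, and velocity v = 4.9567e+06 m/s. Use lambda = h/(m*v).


lambda = h / (m * v)
= 6.626e-34 / (5.4844e-28 * 4.9567e+06)
= 6.626e-34 / 2.7185e-21
= 2.4374e-13 m

2.4374e-13


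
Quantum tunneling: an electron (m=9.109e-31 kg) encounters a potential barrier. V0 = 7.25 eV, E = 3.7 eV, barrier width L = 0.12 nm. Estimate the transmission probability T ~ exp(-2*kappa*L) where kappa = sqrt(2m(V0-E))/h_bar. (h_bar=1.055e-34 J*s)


V0 - E = 3.55 eV = 5.6871e-19 J
kappa = sqrt(2 * m * (V0-E)) / h_bar
= sqrt(2 * 9.109e-31 * 5.6871e-19) / 1.055e-34
= 9.6481e+09 /m
2*kappa*L = 2 * 9.6481e+09 * 0.12e-9
= 2.3156
T = exp(-2.3156) = 9.871167e-02

9.871167e-02


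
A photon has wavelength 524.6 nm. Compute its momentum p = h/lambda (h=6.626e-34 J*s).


p = h / lambda
= 6.626e-34 / (524.6e-9)
= 6.626e-34 / 5.2460e-07
= 1.2631e-27 kg*m/s

1.2631e-27


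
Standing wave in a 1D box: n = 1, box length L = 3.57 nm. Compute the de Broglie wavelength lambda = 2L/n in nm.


lambda = 2L / n
= 2 * 3.57 / 1
= 7.14 / 1
= 7.14 nm

7.14


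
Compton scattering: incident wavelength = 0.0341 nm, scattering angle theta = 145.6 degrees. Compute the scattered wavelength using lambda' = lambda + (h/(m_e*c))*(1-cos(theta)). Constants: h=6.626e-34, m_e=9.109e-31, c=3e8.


Compton wavelength: h/(m_e*c) = 2.4247e-12 m
d_lambda = 2.4247e-12 * (1 - cos(145.6 deg))
= 2.4247e-12 * 1.825113
= 4.4254e-12 m = 0.004425 nm
lambda' = 0.0341 + 0.004425
= 0.038525 nm

0.038525


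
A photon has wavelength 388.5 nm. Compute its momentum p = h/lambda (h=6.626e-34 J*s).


p = h / lambda
= 6.626e-34 / (388.5e-9)
= 6.626e-34 / 3.8850e-07
= 1.7055e-27 kg*m/s

1.7055e-27


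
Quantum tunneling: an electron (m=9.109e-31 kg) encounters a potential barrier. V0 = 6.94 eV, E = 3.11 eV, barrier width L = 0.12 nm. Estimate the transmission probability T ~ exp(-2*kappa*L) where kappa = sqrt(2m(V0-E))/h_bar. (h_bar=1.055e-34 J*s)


V0 - E = 3.83 eV = 6.1357e-19 J
kappa = sqrt(2 * m * (V0-E)) / h_bar
= sqrt(2 * 9.109e-31 * 6.1357e-19) / 1.055e-34
= 1.0021e+10 /m
2*kappa*L = 2 * 1.0021e+10 * 0.12e-9
= 2.4051
T = exp(-2.4051) = 9.025315e-02

9.025315e-02


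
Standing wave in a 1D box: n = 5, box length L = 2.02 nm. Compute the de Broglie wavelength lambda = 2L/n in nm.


lambda = 2L / n
= 2 * 2.02 / 5
= 4.04 / 5
= 0.808 nm

0.808


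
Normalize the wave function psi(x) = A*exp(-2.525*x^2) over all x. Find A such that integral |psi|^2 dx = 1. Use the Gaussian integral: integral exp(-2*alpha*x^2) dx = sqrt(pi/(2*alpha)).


integral |psi|^2 dx = A^2 * sqrt(pi/(2*alpha)) = 1
A^2 = sqrt(2*alpha/pi)
= sqrt(2 * 2.525 / pi)
= 1.267858
A = sqrt(1.267858)
= 1.126

1.126


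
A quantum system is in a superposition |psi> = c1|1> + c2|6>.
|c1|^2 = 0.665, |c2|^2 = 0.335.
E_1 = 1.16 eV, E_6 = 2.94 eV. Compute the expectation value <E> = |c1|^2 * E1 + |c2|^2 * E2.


<E> = |c1|^2 * E1 + |c2|^2 * E2
= 0.665 * 1.16 + 0.335 * 2.94
= 0.7714 + 0.9849
= 1.7563 eV

1.7563


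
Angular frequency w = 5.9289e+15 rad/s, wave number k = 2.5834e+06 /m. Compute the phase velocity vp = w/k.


vp = w / k
= 5.9289e+15 / 2.5834e+06
= 2.2950e+09 m/s

2.2950e+09


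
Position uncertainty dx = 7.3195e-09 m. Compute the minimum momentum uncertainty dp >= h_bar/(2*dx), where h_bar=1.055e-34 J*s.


dp = h_bar / (2 * dx)
= 1.055e-34 / (2 * 7.3195e-09)
= 1.055e-34 / 1.4639e-08
= 7.2068e-27 kg*m/s

7.2068e-27


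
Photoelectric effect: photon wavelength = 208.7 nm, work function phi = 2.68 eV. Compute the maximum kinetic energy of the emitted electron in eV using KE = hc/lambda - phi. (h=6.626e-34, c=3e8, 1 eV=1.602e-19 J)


E_photon = hc / lambda
= (6.626e-34)(3e8) / (208.7e-9)
= 9.5247e-19 J
= 5.9455 eV
KE = E_photon - phi
= 5.9455 - 2.68
= 3.2655 eV

3.2655


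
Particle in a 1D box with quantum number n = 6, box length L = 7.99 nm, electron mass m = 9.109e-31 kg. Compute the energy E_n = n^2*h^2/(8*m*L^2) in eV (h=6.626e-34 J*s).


E = n^2 * h^2 / (8 * m * L^2)
= 6^2 * (6.626e-34)^2 / (8 * 9.109e-31 * (7.99e-9)^2)
= 36 * 4.3904e-67 / (8 * 9.109e-31 * 6.3840e-17)
= 3.3974e-20 J
= 0.2121 eV

0.2121


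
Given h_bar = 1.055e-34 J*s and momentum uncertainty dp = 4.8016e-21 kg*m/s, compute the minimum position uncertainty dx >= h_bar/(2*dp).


dx = h_bar / (2 * dp)
= 1.055e-34 / (2 * 4.8016e-21)
= 1.055e-34 / 9.6032e-21
= 1.0986e-14 m

1.0986e-14


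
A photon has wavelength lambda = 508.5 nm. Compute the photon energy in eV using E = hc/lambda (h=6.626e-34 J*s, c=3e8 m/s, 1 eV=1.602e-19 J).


E = hc / lambda
= (6.626e-34)(3e8) / (508.5e-9)
= 1.9878e-25 / 5.0850e-07
= 3.9091e-19 J
Converting to eV: 3.9091e-19 / 1.602e-19
= 2.4402 eV

2.4402


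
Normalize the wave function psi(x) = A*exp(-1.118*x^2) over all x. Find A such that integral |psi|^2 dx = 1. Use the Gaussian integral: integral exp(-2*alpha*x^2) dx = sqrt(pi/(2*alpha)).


integral |psi|^2 dx = A^2 * sqrt(pi/(2*alpha)) = 1
A^2 = sqrt(2*alpha/pi)
= sqrt(2 * 1.118 / pi)
= 0.843647
A = sqrt(0.843647)
= 0.9185

0.9185


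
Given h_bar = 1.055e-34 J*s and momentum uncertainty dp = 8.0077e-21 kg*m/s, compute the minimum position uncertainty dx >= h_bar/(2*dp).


dx = h_bar / (2 * dp)
= 1.055e-34 / (2 * 8.0077e-21)
= 1.055e-34 / 1.6015e-20
= 6.5874e-15 m

6.5874e-15


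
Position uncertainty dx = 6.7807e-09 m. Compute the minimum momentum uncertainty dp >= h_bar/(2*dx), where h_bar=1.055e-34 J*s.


dp = h_bar / (2 * dx)
= 1.055e-34 / (2 * 6.7807e-09)
= 1.055e-34 / 1.3561e-08
= 7.7794e-27 kg*m/s

7.7794e-27


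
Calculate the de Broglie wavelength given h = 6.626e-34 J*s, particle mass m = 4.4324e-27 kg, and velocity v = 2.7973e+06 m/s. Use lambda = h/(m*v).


lambda = h / (m * v)
= 6.626e-34 / (4.4324e-27 * 2.7973e+06)
= 6.626e-34 / 1.2399e-20
= 5.3441e-14 m

5.3441e-14


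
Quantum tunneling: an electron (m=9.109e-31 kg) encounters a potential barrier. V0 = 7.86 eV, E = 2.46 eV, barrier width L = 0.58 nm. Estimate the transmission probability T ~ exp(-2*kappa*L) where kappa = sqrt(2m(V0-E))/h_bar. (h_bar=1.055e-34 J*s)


V0 - E = 5.4 eV = 8.6508e-19 J
kappa = sqrt(2 * m * (V0-E)) / h_bar
= sqrt(2 * 9.109e-31 * 8.6508e-19) / 1.055e-34
= 1.1899e+10 /m
2*kappa*L = 2 * 1.1899e+10 * 0.58e-9
= 13.8033
T = exp(-13.8033) = 1.012250e-06

1.012250e-06


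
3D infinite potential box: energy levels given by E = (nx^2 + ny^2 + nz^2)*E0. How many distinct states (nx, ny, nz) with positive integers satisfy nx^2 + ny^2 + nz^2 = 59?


Enumerate all (nx, ny, nz) with nx^2 + ny^2 + nz^2 = 59:
(1,3,7)
(1,7,3)
(3,1,7)
(3,5,5)
(3,7,1)
(5,3,5)
(5,5,3)
(7,1,3)
(7,3,1)
Total degeneracy = 9

9


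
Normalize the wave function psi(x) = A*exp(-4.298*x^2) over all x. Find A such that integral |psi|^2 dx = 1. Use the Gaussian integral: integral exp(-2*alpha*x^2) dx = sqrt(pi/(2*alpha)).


integral |psi|^2 dx = A^2 * sqrt(pi/(2*alpha)) = 1
A^2 = sqrt(2*alpha/pi)
= sqrt(2 * 4.298 / pi)
= 1.654144
A = sqrt(1.654144)
= 1.2861

1.2861


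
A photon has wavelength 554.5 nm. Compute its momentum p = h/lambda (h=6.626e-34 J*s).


p = h / lambda
= 6.626e-34 / (554.5e-9)
= 6.626e-34 / 5.5450e-07
= 1.1950e-27 kg*m/s

1.1950e-27


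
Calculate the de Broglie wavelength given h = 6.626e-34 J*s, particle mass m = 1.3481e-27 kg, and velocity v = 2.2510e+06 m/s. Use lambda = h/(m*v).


lambda = h / (m * v)
= 6.626e-34 / (1.3481e-27 * 2.2510e+06)
= 6.626e-34 / 3.0346e-21
= 2.1835e-13 m

2.1835e-13


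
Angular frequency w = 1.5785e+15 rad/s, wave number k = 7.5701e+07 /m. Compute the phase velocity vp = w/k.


vp = w / k
= 1.5785e+15 / 7.5701e+07
= 2.0852e+07 m/s

2.0852e+07


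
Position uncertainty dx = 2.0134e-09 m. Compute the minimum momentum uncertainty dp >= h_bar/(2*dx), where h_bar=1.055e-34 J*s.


dp = h_bar / (2 * dx)
= 1.055e-34 / (2 * 2.0134e-09)
= 1.055e-34 / 4.0268e-09
= 2.6199e-26 kg*m/s

2.6199e-26


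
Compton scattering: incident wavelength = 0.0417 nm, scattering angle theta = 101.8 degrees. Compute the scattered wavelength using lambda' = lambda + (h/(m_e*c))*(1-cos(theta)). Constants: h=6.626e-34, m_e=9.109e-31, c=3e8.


Compton wavelength: h/(m_e*c) = 2.4247e-12 m
d_lambda = 2.4247e-12 * (1 - cos(101.8 deg))
= 2.4247e-12 * 1.204496
= 2.9206e-12 m = 0.002921 nm
lambda' = 0.0417 + 0.002921
= 0.044621 nm

0.044621
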